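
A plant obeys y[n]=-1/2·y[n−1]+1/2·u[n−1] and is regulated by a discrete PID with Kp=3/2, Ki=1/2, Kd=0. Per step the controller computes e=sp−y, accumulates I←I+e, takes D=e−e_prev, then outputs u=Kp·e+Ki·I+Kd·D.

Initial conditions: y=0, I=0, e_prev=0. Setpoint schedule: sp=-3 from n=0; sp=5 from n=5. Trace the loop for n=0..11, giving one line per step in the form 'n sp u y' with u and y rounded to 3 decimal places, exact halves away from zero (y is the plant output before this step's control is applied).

0 -3 -6.000 0.000
1 -3 -1.500 -3.000
2 -3 -9.000 0.750
3 -3 0.375 -4.875
4 -3 -13.688 2.625
5 5 21.063 -8.156
6 5 -17.891 14.609
7 5 39.023 -16.250
8 5 -38.125 27.637
9 5 71.592 -32.881
10 5 -79.702 52.236
11 5 133.091 -65.969

(exact arithmetic carried between steps; '≈' marks a value shown rounded to 6 d.p. or computed from one; I and e_prev carry over from the previous line; the table rounds u and y to 3 d.p., halves away from zero)
n=0: y=0, sp=-3, e=sp−y=-3; I=-3, D=e−e_prev=-3; u=3/2·(-3)+1/2·(-3)+0·(-3)=-6; next y=-1/2·0+1/2·(-6)=-3
n=1: y=-3, sp=-3, e=sp−y=0; I=-3, D=e−e_prev=3; u=3/2·0+1/2·(-3)+0·3=-1.5; next y=-1/2·(-3)+1/2·(-1.5)=0.75
n=2: y=0.75, sp=-3, e=sp−y=-3.75; I=-6.75, D=e−e_prev=-3.75; u=3/2·(-3.75)+1/2·(-6.75)+0·(-3.75)=-9; next y=-1/2·0.75+1/2·(-9)=-4.875
n=3: y=-4.875, sp=-3, e=sp−y=1.875; I=-4.875, D=e−e_prev=5.625; u=3/2·1.875+1/2·(-4.875)+0·5.625=0.375; next y=-1/2·(-4.875)+1/2·0.375=2.625
n=4: y=2.625, sp=-3, e=sp−y=-5.625; I=-10.5, D=e−e_prev=-7.5; u=3/2·(-5.625)+1/2·(-10.5)+0·(-7.5)=-13.6875; next y=-1/2·2.625+1/2·(-13.6875)=-8.15625
n=5: y=-8.15625, sp=5, e=sp−y=13.15625; I=2.65625, D=e−e_prev=18.78125; u=3/2·13.15625+1/2·2.65625+0·18.78125=21.0625; next y=-1/2·(-8.15625)+1/2·21.0625=14.609375
n=6: y=14.609375, sp=5, e=sp−y=-9.609375; I=-6.953125, D=e−e_prev=-22.765625; u=3/2·(-9.609375)+1/2·(-6.953125)+0·(-22.765625)=-17.890625; next y=-1/2·14.609375+1/2·(-17.890625)=-16.25
n=7: y=-16.25, sp=5, e=sp−y=21.25; I=14.296875, D=e−e_prev=30.859375; u=3/2·21.25+1/2·14.296875+0·30.859375≈39.023438; next y=-1/2·(-16.25)+1/2·39.023438≈27.636719
n=8: y≈27.636719, sp=5, e=sp−y≈-22.636719; I≈-8.339844, D=e−e_prev≈-43.886719; u=3/2·(-22.636719)+1/2·(-8.339844)+0·(-43.886719)≈-38.125; next y=-1/2·27.636719+1/2·(-38.125)≈-32.880859
n=9: y≈-32.880859, sp=5, e=sp−y≈37.880859; I≈29.541016, D=e−e_prev≈60.517578; u=3/2·37.880859+1/2·29.541016+0·60.517578≈71.591797; next y=-1/2·(-32.880859)+1/2·71.591797≈52.236328
n=10: y≈52.236328, sp=5, e=sp−y≈-47.236328; I≈-17.695313, D=e−e_prev≈-85.117188; u=3/2·(-47.236328)+1/2·(-17.695313)+0·(-85.117188)≈-79.702148; next y=-1/2·52.236328+1/2·(-79.702148)≈-65.969238
n=11: y≈-65.969238, sp=5, e=sp−y≈70.969238; I≈53.273926, D=e−e_prev≈118.205566; u=3/2·70.969238+1/2·53.273926+0·118.205566≈133.090820; next y=-1/2·(-65.969238)+1/2·133.090820≈99.530029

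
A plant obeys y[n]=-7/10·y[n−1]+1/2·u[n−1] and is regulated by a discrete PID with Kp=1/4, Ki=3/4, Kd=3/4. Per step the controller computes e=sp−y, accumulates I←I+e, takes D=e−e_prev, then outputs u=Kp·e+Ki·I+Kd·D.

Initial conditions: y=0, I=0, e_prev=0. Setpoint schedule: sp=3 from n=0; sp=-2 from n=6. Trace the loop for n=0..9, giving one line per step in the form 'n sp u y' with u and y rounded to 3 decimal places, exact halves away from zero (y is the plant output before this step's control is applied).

(exact arithmetic carried between steps; '≈' marks a value shown rounded to 6 d.p. or computed from one; I and e_prev carry over from the previous line; the table rounds u and y to 3 d.p., halves away from zero)
n=0: y=0, sp=3, e=sp−y=3; I=3, D=e−e_prev=3; u=1/4·3+3/4·3+3/4·3=5.25; next y=-7/10·0+1/2·5.25=2.625
n=1: y=2.625, sp=3, e=sp−y=0.375; I=3.375, D=e−e_prev=-2.625; u=1/4·0.375+3/4·3.375+3/4·(-2.625)=0.65625; next y=-7/10·2.625+1/2·0.65625=-1.509375
n=2: y=-1.509375, sp=3, e=sp−y=4.509375; I=7.884375, D=e−e_prev=4.134375; u=1/4·4.509375+3/4·7.884375+3/4·4.134375≈10.141406; next y=-7/10·(-1.509375)+1/2·10.141406≈6.127266
n=3: y≈6.127266, sp=3, e=sp−y≈-3.127266; I≈4.757109, D=e−e_prev≈-7.636641; u=1/4·(-3.127266)+3/4·4.757109+3/4·(-7.636641)≈-2.941465; next y=-7/10·6.127266+1/2·(-2.941465)≈-5.759818
n=4: y≈-5.759818, sp=3, e=sp−y≈8.759818; I≈13.516928, D=e−e_prev≈11.887084; u=1/4·8.759818+3/4·13.516928+3/4·11.887084≈21.242963; next y=-7/10·(-5.759818)+1/2·21.242963≈14.653355
n=5: y≈14.653355, sp=3, e=sp−y≈-11.653355; I≈1.863573, D=e−e_prev≈-20.413173; u=1/4·(-11.653355)+3/4·1.863573+3/4·(-20.413173)≈-16.825538; next y=-7/10·14.653355+1/2·(-16.825538)≈-18.670117
n=6: y≈-18.670117, sp=-2, e=sp−y≈16.670117; I≈18.533691, D=e−e_prev≈28.323472; u=1/4·16.670117+3/4·18.533691+3/4·28.323472≈39.310401; next y=-7/10·(-18.670117)+1/2·39.310401≈32.724283
n=7: y≈32.724283, sp=-2, e=sp−y≈-34.724283; I≈-16.190592, D=e−e_prev≈-51.394400; u=1/4·(-34.724283)+3/4·(-16.190592)+3/4·(-51.394400)≈-59.369815; next y=-7/10·32.724283+1/2·(-59.369815)≈-52.591905
n=8: y≈-52.591905, sp=-2, e=sp−y≈50.591905; I≈34.401313, D=e−e_prev≈85.316188; u=1/4·50.591905+3/4·34.401313+3/4·85.316188≈102.436102; next y=-7/10·(-52.591905)+1/2·102.436102≈88.032385
n=9: y≈88.032385, sp=-2, e=sp−y≈-90.032385; I≈-55.631072, D=e−e_prev≈-140.624290; u=1/4·(-90.032385)+3/4·(-55.631072)+3/4·(-140.624290)≈-169.699618; next y=-7/10·88.032385+1/2·(-169.699618)≈-146.472479

0 3 5.250 0.000
1 3 0.656 2.625
2 3 10.141 -1.509
3 3 -2.941 6.127
4 3 21.243 -5.760
5 3 -16.826 14.653
6 -2 39.310 -18.670
7 -2 -59.370 32.724
8 -2 102.436 -52.592
9 -2 -169.700 88.032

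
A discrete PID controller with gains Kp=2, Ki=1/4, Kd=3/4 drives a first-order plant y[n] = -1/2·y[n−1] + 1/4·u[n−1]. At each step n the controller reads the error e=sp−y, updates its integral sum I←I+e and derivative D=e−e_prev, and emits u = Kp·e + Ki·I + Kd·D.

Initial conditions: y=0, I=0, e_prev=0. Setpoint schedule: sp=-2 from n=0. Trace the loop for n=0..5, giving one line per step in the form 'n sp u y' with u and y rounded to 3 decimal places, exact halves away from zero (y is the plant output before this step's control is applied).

0 -2 -6.000 0.000
1 -2 -0.500 -1.500
2 -2 -8.125 0.625
3 -2 1.719 -2.344
4 -2 -12.258 1.602
5 -2 6.201 -3.865

(exact arithmetic carried between steps; '≈' marks a value shown rounded to 6 d.p. or computed from one; I and e_prev carry over from the previous line; the table rounds u and y to 3 d.p., halves away from zero)
n=0: y=0, sp=-2, e=sp−y=-2; I=-2, D=e−e_prev=-2; u=2·(-2)+1/4·(-2)+3/4·(-2)=-6; next y=-1/2·0+1/4·(-6)=-1.5
n=1: y=-1.5, sp=-2, e=sp−y=-0.5; I=-2.5, D=e−e_prev=1.5; u=2·(-0.5)+1/4·(-2.5)+3/4·1.5=-0.5; next y=-1/2·(-1.5)+1/4·(-0.5)=0.625
n=2: y=0.625, sp=-2, e=sp−y=-2.625; I=-5.125, D=e−e_prev=-2.125; u=2·(-2.625)+1/4·(-5.125)+3/4·(-2.125)=-8.125; next y=-1/2·0.625+1/4·(-8.125)=-2.34375
n=3: y=-2.34375, sp=-2, e=sp−y=0.34375; I=-4.78125, D=e−e_prev=2.96875; u=2·0.34375+1/4·(-4.78125)+3/4·2.96875=1.71875; next y=-1/2·(-2.34375)+1/4·1.71875≈1.601563
n=4: y≈1.601563, sp=-2, e=sp−y≈-3.601563; I≈-8.382813, D=e−e_prev≈-3.945313; u=2·(-3.601563)+1/4·(-8.382813)+3/4·(-3.945313)≈-12.257813; next y=-1/2·1.601563+1/4·(-12.257813)≈-3.865234
n=5: y≈-3.865234, sp=-2, e=sp−y≈1.865234; I≈-6.517578, D=e−e_prev≈5.466797; u=2·1.865234+1/4·(-6.517578)+3/4·5.466797≈6.201172; next y=-1/2·(-3.865234)+1/4·6.201172≈3.482910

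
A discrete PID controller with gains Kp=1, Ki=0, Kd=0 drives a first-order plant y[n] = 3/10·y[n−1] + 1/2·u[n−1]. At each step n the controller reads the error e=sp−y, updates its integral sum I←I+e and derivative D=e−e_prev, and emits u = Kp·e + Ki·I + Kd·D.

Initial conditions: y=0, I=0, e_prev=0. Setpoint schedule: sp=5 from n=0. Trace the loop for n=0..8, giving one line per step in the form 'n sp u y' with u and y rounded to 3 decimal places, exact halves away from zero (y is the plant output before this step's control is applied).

(exact arithmetic carried between steps; '≈' marks a value shown rounded to 6 d.p. or computed from one; I and e_prev carry over from the previous line; the table rounds u and y to 3 d.p., halves away from zero)
n=0: y=0, sp=5, e=sp−y=5; I=5, D=e−e_prev=5; u=1·5+0·5+0·5=5; next y=3/10·0+1/2·5=2.5
n=1: y=2.5, sp=5, e=sp−y=2.5; I=7.5, D=e−e_prev=-2.5; u=1·2.5+0·7.5+0·(-2.5)=2.5; next y=3/10·2.5+1/2·2.5=2
n=2: y=2, sp=5, e=sp−y=3; I=10.5, D=e−e_prev=0.5; u=1·3+0·10.5+0·0.5=3; next y=3/10·2+1/2·3=2.1
n=3: y=2.1, sp=5, e=sp−y=2.9; I=13.4, D=e−e_prev=-0.1; u=1·2.9+0·13.4+0·(-0.1)=2.9; next y=3/10·2.1+1/2·2.9=2.08
n=4: y=2.08, sp=5, e=sp−y=2.92; I=16.32, D=e−e_prev=0.02; u=1·2.92+0·16.32+0·0.02=2.92; next y=3/10·2.08+1/2·2.92=2.084
n=5: y=2.084, sp=5, e=sp−y=2.916; I=19.236, D=e−e_prev=-0.004; u=1·2.916+0·19.236+0·(-0.004)=2.916; next y=3/10·2.084+1/2·2.916=2.0832
n=6: y=2.0832, sp=5, e=sp−y=2.9168; I=22.1528, D=e−e_prev=0.0008; u=1·2.9168+0·22.1528+0·0.0008=2.9168; next y=3/10·2.0832+1/2·2.9168=2.08336
n=7: y=2.08336, sp=5, e=sp−y=2.91664; I=25.06944, D=e−e_prev=-0.00016; u=1·2.91664+0·25.06944+0·(-0.00016)=2.91664; next y=3/10·2.08336+1/2·2.91664=2.083328
n=8: y=2.083328, sp=5, e=sp−y=2.916672; I=27.986112, D=e−e_prev=0.000032; u=1·2.916672+0·27.986112+0·0.000032=2.916672; next y=3/10·2.083328+1/2·2.916672≈2.083334

0 5 5.000 0.000
1 5 2.500 2.500
2 5 3.000 2.000
3 5 2.900 2.100
4 5 2.920 2.080
5 5 2.916 2.084
6 5 2.917 2.083
7 5 2.917 2.083
8 5 2.917 2.083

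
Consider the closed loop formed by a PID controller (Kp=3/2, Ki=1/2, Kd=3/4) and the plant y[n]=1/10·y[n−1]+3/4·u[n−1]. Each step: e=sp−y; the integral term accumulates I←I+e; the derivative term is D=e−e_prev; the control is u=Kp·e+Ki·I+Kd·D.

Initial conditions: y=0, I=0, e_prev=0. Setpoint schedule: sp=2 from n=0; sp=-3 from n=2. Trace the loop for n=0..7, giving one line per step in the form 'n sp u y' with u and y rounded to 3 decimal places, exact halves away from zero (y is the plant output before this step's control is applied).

(exact arithmetic carried between steps; '≈' marks a value shown rounded to 6 d.p. or computed from one; I and e_prev carry over from the previous line; the table rounds u and y to 3 d.p., halves away from zero)
n=0: y=0, sp=2, e=sp−y=2; I=2, D=e−e_prev=2; u=3/2·2+1/2·2+3/4·2=5.5; next y=1/10·0+3/4·5.5=4.125
n=1: y=4.125, sp=2, e=sp−y=-2.125; I=-0.125, D=e−e_prev=-4.125; u=3/2·(-2.125)+1/2·(-0.125)+3/4·(-4.125)=-6.34375; next y=1/10·4.125+3/4·(-6.34375)≈-4.345313
n=2: y≈-4.345313, sp=-3, e=sp−y≈1.345313; I≈1.220313, D=e−e_prev≈3.470313; u=3/2·1.345313+1/2·1.220313+3/4·3.470313≈5.230859; next y=1/10·(-4.345313)+3/4·5.230859≈3.488613
n=3: y≈3.488613, sp=-3, e=sp−y≈-6.488613; I≈-5.268301, D=e−e_prev≈-7.833926; u=3/2·(-6.488613)+1/2·(-5.268301)+3/4·(-7.833926)≈-18.242515; next y=1/10·3.488613+3/4·(-18.242515)≈-13.333025
n=4: y≈-13.333025, sp=-3, e=sp−y≈10.333025; I≈5.064724, D=e−e_prev≈16.821638; u=3/2·10.333025+1/2·5.064724+3/4·16.821638≈30.648127; next y=1/10·(-13.333025)+3/4·30.648127≈21.652793
n=5: y≈21.652793, sp=-3, e=sp−y≈-24.652793; I≈-19.588069, D=e−e_prev≈-34.985818; u=3/2·(-24.652793)+1/2·(-19.588069)+3/4·(-34.985818)≈-73.012587; next y=1/10·21.652793+3/4·(-73.012587)≈-52.594161
n=6: y≈-52.594161, sp=-3, e=sp−y≈49.594161; I≈30.006092, D=e−e_prev≈74.246954; u=3/2·49.594161+1/2·30.006092+3/4·74.246954≈145.079504; next y=1/10·(-52.594161)+3/4·145.079504≈103.550212
n=7: y≈103.550212, sp=-3, e=sp−y≈-106.550212; I≈-76.544120, D=e−e_prev≈-156.144373; u=3/2·(-106.550212)+1/2·(-76.544120)+3/4·(-156.144373)≈-315.205657; next y=1/10·103.550212+3/4·(-315.205657)≈-226.049222

0 2 5.500 0.000
1 2 -6.344 4.125
2 -3 5.231 -4.345
3 -3 -18.243 3.489
4 -3 30.648 -13.333
5 -3 -73.013 21.653
6 -3 145.080 -52.594
7 -3 -315.206 103.550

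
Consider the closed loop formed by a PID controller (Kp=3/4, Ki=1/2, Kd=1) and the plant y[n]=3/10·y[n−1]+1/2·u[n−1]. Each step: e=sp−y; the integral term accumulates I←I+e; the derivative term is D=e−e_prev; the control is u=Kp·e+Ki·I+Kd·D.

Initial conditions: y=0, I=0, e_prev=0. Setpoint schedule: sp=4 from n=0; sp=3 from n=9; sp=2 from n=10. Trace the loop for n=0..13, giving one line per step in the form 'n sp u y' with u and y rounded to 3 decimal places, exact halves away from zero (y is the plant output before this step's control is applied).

(exact arithmetic carried between steps; '≈' marks a value shown rounded to 6 d.p. or computed from one; I and e_prev carry over from the previous line; the table rounds u and y to 3 d.p., halves away from zero)
n=0: y=0, sp=4, e=sp−y=4; I=4, D=e−e_prev=4; u=3/4·4+1/2·4+1·4=9; next y=3/10·0+1/2·9=4.5
n=1: y=4.5, sp=4, e=sp−y=-0.5; I=3.5, D=e−e_prev=-4.5; u=3/4·(-0.5)+1/2·3.5+1·(-4.5)=-3.125; next y=3/10·4.5+1/2·(-3.125)=-0.2125
n=2: y=-0.2125, sp=4, e=sp−y=4.2125; I=7.7125, D=e−e_prev=4.7125; u=3/4·4.2125+1/2·7.7125+1·4.7125=11.728125; next y=3/10·(-0.2125)+1/2·11.728125≈5.800313
n=3: y≈5.800313, sp=4, e=sp−y≈-1.800313; I≈5.912188, D=e−e_prev≈-6.012813; u=3/4·(-1.800313)+1/2·5.912188+1·(-6.012813)≈-4.406953; next y=3/10·5.800313+1/2·(-4.406953)≈-0.463383
n=4: y≈-0.463383, sp=4, e=sp−y≈4.463383; I≈10.375570, D=e−e_prev≈6.263695; u=3/4·4.463383+1/2·10.375570+1·6.263695≈14.799018; next y=3/10·(-0.463383)+1/2·14.799018≈7.260494
n=5: y≈7.260494, sp=4, e=sp−y≈-3.260494; I≈7.115076, D=e−e_prev≈-7.723877; u=3/4·(-3.260494)+1/2·7.115076+1·(-7.723877)≈-6.611709; next y=3/10·7.260494+1/2·(-6.611709)≈-1.127706
n=6: y≈-1.127706, sp=4, e=sp−y≈5.127706; I≈12.242783, D=e−e_prev≈8.388200; u=3/4·5.127706+1/2·12.242783+1·8.388200≈18.355371; next y=3/10·(-1.127706)+1/2·18.355371≈8.839374
n=7: y≈8.839374, sp=4, e=sp−y≈-4.839374; I≈7.403409, D=e−e_prev≈-9.967080; u=3/4·(-4.839374)+1/2·7.403409+1·(-9.967080)≈-9.894906; next y=3/10·8.839374+1/2·(-9.894906)≈-2.295641
n=8: y≈-2.295641, sp=4, e=sp−y≈6.295641; I≈13.699050, D=e−e_prev≈11.135015; u=3/4·6.295641+1/2·13.699050+1·11.135015≈22.706270; next y=3/10·(-2.295641)+1/2·22.706270≈10.664443
n=9: y≈10.664443, sp=3, e=sp−y≈-7.664443; I≈6.034607, D=e−e_prev≈-13.960084; u=3/4·(-7.664443)+1/2·6.034607+1·(-13.960084)≈-16.691112; next y=3/10·10.664443+1/2·(-16.691112)≈-5.146223
n=10: y≈-5.146223, sp=2, e=sp−y≈7.146223; I≈13.180830, D=e−e_prev≈14.810666; u=3/4·7.146223+1/2·13.180830+1·14.810666≈26.760749; next y=3/10·(-5.146223)+1/2·26.760749≈11.836507
n=11: y≈11.836507, sp=2, e=sp−y≈-9.836507; I≈3.344323, D=e−e_prev≈-16.982731; u=3/4·(-9.836507)+1/2·3.344323+1·(-16.982731)≈-22.687950; next y=3/10·11.836507+1/2·(-22.687950)≈-7.793023
n=12: y≈-7.793023, sp=2, e=sp−y≈9.793023; I≈13.137346, D=e−e_prev≈19.629530; u=3/4·9.793023+1/2·13.137346+1·19.629530≈33.542970; next y=3/10·(-7.793023)+1/2·33.542970≈14.433578
n=13: y≈14.433578, sp=2, e=sp−y≈-12.433578; I≈0.703767, D=e−e_prev≈-22.226601; u=3/4·(-12.433578)+1/2·0.703767+1·(-22.226601)≈-31.199901; next y=3/10·14.433578+1/2·(-31.199901)≈-11.269877

0 4 9.000 0.000
1 4 -3.125 4.500
2 4 11.728 -0.213
3 4 -4.407 5.800
4 4 14.799 -0.463
5 4 -6.612 7.260
6 4 18.355 -1.128
7 4 -9.895 8.839
8 4 22.706 -2.296
9 3 -16.691 10.664
10 2 26.761 -5.146
11 2 -22.688 11.837
12 2 33.543 -7.793
13 2 -31.200 14.434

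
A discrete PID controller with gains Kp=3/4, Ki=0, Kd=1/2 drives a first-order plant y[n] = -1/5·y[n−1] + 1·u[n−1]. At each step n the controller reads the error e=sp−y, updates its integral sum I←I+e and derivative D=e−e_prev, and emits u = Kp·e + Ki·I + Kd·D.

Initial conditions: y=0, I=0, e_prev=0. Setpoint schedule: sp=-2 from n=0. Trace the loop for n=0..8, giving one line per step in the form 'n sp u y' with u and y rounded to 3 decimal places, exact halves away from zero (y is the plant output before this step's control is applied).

(exact arithmetic carried between steps; '≈' marks a value shown rounded to 6 d.p. or computed from one; I and e_prev carry over from the previous line; the table rounds u and y to 3 d.p., halves away from zero)
n=0: y=0, sp=-2, e=sp−y=-2; I=-2, D=e−e_prev=-2; u=3/4·(-2)+0·(-2)+1/2·(-2)=-2.5; next y=-1/5·0+1·(-2.5)=-2.5
n=1: y=-2.5, sp=-2, e=sp−y=0.5; I=-1.5, D=e−e_prev=2.5; u=3/4·0.5+0·(-1.5)+1/2·2.5=1.625; next y=-1/5·(-2.5)+1·1.625=2.125
n=2: y=2.125, sp=-2, e=sp−y=-4.125; I=-5.625, D=e−e_prev=-4.625; u=3/4·(-4.125)+0·(-5.625)+1/2·(-4.625)=-5.40625; next y=-1/5·2.125+1·(-5.40625)=-5.83125
n=3: y=-5.83125, sp=-2, e=sp−y=3.83125; I=-1.79375, D=e−e_prev=7.95625; u=3/4·3.83125+0·(-1.79375)+1/2·7.95625≈6.851563; next y=-1/5·(-5.83125)+1·6.851563≈8.017813
n=4: y≈8.017813, sp=-2, e=sp−y≈-10.017813; I≈-11.811563, D=e−e_prev≈-13.849063; u=3/4·(-10.017813)+0·(-11.811563)+1/2·(-13.849063)≈-14.437891; next y=-1/5·8.017813+1·(-14.437891)≈-16.041453
n=5: y≈-16.041453, sp=-2, e=sp−y≈14.041453; I≈2.229891, D=e−e_prev≈24.059266; u=3/4·14.041453+0·2.229891+1/2·24.059266≈22.560723; next y=-1/5·(-16.041453)+1·22.560723≈25.769013
n=6: y≈25.769013, sp=-2, e=sp−y≈-27.769013; I≈-25.539123, D=e−e_prev≈-41.810466; u=3/4·(-27.769013)+0·(-25.539123)+1/2·(-41.810466)≈-41.731993; next y=-1/5·25.769013+1·(-41.731993)≈-46.885796
n=7: y≈-46.885796, sp=-2, e=sp−y≈44.885796; I≈19.346673, D=e−e_prev≈72.654809; u=3/4·44.885796+0·19.346673+1/2·72.654809≈69.991751; next y=-1/5·(-46.885796)+1·69.991751≈79.368911
n=8: y≈79.368911, sp=-2, e=sp−y≈-81.368911; I≈-62.022237, D=e−e_prev≈-126.254706; u=3/4·(-81.368911)+0·(-62.022237)+1/2·(-126.254706)≈-124.154036; next y=-1/5·79.368911+1·(-124.154036)≈-140.027818

0 -2 -2.500 0.000
1 -2 1.625 -2.500
2 -2 -5.406 2.125
3 -2 6.852 -5.831
4 -2 -14.438 8.018
5 -2 22.561 -16.041
6 -2 -41.732 25.769
7 -2 69.992 -46.886
8 -2 -124.154 79.369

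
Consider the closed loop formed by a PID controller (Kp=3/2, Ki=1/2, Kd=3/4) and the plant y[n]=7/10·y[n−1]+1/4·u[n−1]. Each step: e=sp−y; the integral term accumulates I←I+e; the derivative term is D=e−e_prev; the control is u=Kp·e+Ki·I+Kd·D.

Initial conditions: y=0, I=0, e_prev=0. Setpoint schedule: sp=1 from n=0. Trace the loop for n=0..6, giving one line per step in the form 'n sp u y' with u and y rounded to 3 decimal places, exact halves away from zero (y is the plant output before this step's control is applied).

0 1 2.750 0.000
1 1 0.609 0.688
2 1 1.429 0.634
3 1 1.112 0.801
4 1 1.233 0.839
5 1 1.186 0.895
6 1 1.204 0.923

(exact arithmetic carried between steps; '≈' marks a value shown rounded to 6 d.p. or computed from one; I and e_prev carry over from the previous line; the table rounds u and y to 3 d.p., halves away from zero)
n=0: y=0, sp=1, e=sp−y=1; I=1, D=e−e_prev=1; u=3/2·1+1/2·1+3/4·1=2.75; next y=7/10·0+1/4·2.75=0.6875
n=1: y=0.6875, sp=1, e=sp−y=0.3125; I=1.3125, D=e−e_prev=-0.6875; u=3/2·0.3125+1/2·1.3125+3/4·(-0.6875)=0.609375; next y=7/10·0.6875+1/4·0.609375≈0.633594
n=2: y≈0.633594, sp=1, e=sp−y≈0.366406; I≈1.678906, D=e−e_prev≈0.053906; u=3/2·0.366406+1/2·1.678906+3/4·0.053906≈1.429492; next y=7/10·0.633594+1/4·1.429492≈0.800889
n=3: y≈0.800889, sp=1, e=sp−y≈0.199111; I≈1.878018, D=e−e_prev≈-0.167295; u=3/2·0.199111+1/2·1.878018+3/4·(-0.167295)≈1.112205; next y=7/10·0.800889+1/4·1.112205≈0.838673
n=4: y≈0.838673, sp=1, e=sp−y≈0.161327; I≈2.039344, D=e−e_prev≈-0.037785; u=3/2·0.161327+1/2·2.039344+3/4·(-0.037785)≈1.233324; next y=7/10·0.838673+1/4·1.233324≈0.895402
n=5: y≈0.895402, sp=1, e=sp−y≈0.104598; I≈2.143942, D=e−e_prev≈-0.056729; u=3/2·0.104598+1/2·2.143942+3/4·(-0.056729)≈1.186321; next y=7/10·0.895402+1/4·1.186321≈0.923362
n=6: y≈0.923362, sp=1, e=sp−y≈0.076638; I≈2.220580, D=e−e_prev≈-0.027960; u=3/2·0.076638+1/2·2.220580+3/4·(-0.027960)≈1.204278; next y=7/10·0.923362+1/4·1.204278≈0.947423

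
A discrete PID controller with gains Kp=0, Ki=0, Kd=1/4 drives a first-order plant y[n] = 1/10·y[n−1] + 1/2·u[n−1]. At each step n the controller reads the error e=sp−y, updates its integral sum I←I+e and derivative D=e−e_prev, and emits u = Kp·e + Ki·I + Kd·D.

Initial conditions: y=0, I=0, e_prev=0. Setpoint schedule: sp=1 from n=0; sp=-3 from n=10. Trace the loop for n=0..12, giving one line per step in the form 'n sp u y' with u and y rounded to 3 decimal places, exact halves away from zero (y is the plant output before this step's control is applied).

(exact arithmetic carried between steps; '≈' marks a value shown rounded to 6 d.p. or computed from one; I and e_prev carry over from the previous line; the table rounds u and y to 3 d.p., halves away from zero)
n=0: y=0, sp=1, e=sp−y=1; I=1, D=e−e_prev=1; u=0·1+0·1+1/4·1=0.25; next y=1/10·0+1/2·0.25=0.125
n=1: y=0.125, sp=1, e=sp−y=0.875; I=1.875, D=e−e_prev=-0.125; u=0·0.875+0·1.875+1/4·(-0.125)=-0.03125; next y=1/10·0.125+1/2·(-0.03125)=-0.003125
n=2: y=-0.003125, sp=1, e=sp−y=1.003125; I=2.878125, D=e−e_prev=0.128125; u=0·1.003125+0·2.878125+1/4·0.128125≈0.032031; next y=1/10·(-0.003125)+1/2·0.032031≈0.015703
n=3: y≈0.015703, sp=1, e=sp−y≈0.984297; I≈3.862422, D=e−e_prev≈-0.018828; u=0·0.984297+0·3.862422+1/4·(-0.018828)≈-0.004707; next y=1/10·0.015703+1/2·(-0.004707)≈-0.000783
n=4: y≈-0.000783, sp=1, e=sp−y≈1.000783; I≈4.863205, D=e−e_prev≈0.016486; u=0·1.000783+0·4.863205+1/4·0.016486≈0.004122; next y=1/10·(-0.000783)+1/2·0.004122≈0.001982
n=5: y≈0.001982, sp=1, e=sp−y≈0.998018; I≈5.861223, D=e−e_prev≈-0.002766; u=0·0.998018+0·5.861223+1/4·(-0.002766)≈-0.000691; next y=1/10·0.001982+1/2·(-0.000691)≈-0.000147
n=6: y≈-0.000147, sp=1, e=sp−y≈1.000147; I≈6.861370, D=e−e_prev≈0.002130; u=0·1.000147+0·6.861370+1/4·0.002130≈0.000532; next y=1/10·(-0.000147)+1/2·0.000532≈0.000251
n=7: y≈0.000251, sp=1, e=sp−y≈0.999749; I≈7.861119, D=e−e_prev≈-0.000399; u=0·0.999749+0·7.861119+1/4·(-0.000399)≈-0.000100; next y=1/10·0.000251+1/2·(-0.000100)≈-0.000025
n=8: y≈-0.000025, sp=1, e=sp−y≈1.000025; I≈8.861143, D=e−e_prev≈0.000276; u=0·1.000025+0·8.861143+1/4·0.000276≈0.000069; next y=1/10·(-0.000025)+1/2·0.000069≈0.000032
n=9: y≈0.000032, sp=1, e=sp−y≈0.999968; I≈9.861111, D=e−e_prev≈-0.000057; u=0·0.999968+0·9.861111+1/4·(-0.000057)≈-0.000014; next y=1/10·0.000032+1/2·(-0.000014)≈-0.000004
n=10: y≈-0.000004, sp=-3, e=sp−y≈-2.999996; I≈6.861115, D=e−e_prev≈-3.999964; u=0·(-2.999996)+0·6.861115+1/4·(-3.999964)≈-0.999991; next y=1/10·(-0.000004)+1/2·(-0.999991)≈-0.499996
n=11: y≈-0.499996, sp=-3, e=sp−y≈-2.500004; I≈4.361111, D=e−e_prev≈0.499992; u=0·(-2.500004)+0·4.361111+1/4·0.499992≈0.124998; next y=1/10·(-0.499996)+1/2·0.124998≈0.012499
n=12: y≈0.012499, sp=-3, e=sp−y≈-3.012499; I≈1.348612, D=e−e_prev≈-0.512495; u=0·(-3.012499)+0·1.348612+1/4·(-0.512495)≈-0.128124; next y=1/10·0.012499+1/2·(-0.128124)≈-0.062812

0 1 0.250 0.000
1 1 -0.031 0.125
2 1 0.032 -0.003
3 1 -0.005 0.016
4 1 0.004 -0.001
5 1 -0.001 0.002
6 1 0.001 0.000
7 1 0.000 0.000
8 1 0.000 0.000
9 1 0.000 0.000
10 -3 -1.000 0.000
11 -3 0.125 -0.500
12 -3 -0.128 0.012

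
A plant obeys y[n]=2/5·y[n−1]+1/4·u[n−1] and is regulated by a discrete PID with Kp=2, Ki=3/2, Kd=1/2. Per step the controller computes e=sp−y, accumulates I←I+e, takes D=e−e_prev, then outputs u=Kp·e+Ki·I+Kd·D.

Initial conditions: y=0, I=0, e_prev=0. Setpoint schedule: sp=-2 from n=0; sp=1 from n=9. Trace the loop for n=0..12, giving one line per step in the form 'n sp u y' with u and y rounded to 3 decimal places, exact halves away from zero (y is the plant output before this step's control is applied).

(exact arithmetic carried between steps; '≈' marks a value shown rounded to 6 d.p. or computed from one; I and e_prev carry over from the previous line; the table rounds u and y to 3 d.p., halves away from zero)
n=0: y=0, sp=-2, e=sp−y=-2; I=-2, D=e−e_prev=-2; u=2·(-2)+3/2·(-2)+1/2·(-2)=-8; next y=2/5·0+1/4·(-8)=-2
n=1: y=-2, sp=-2, e=sp−y=0; I=-2, D=e−e_prev=2; u=2·0+3/2·(-2)+1/2·2=-2; next y=2/5·(-2)+1/4·(-2)=-1.3
n=2: y=-1.3, sp=-2, e=sp−y=-0.7; I=-2.7, D=e−e_prev=-0.7; u=2·(-0.7)+3/2·(-2.7)+1/2·(-0.7)=-5.8; next y=2/5·(-1.3)+1/4·(-5.8)=-1.97
n=3: y=-1.97, sp=-2, e=sp−y=-0.03; I=-2.73, D=e−e_prev=0.67; u=2·(-0.03)+3/2·(-2.73)+1/2·0.67=-3.82; next y=2/5·(-1.97)+1/4·(-3.82)=-1.743
n=4: y=-1.743, sp=-2, e=sp−y=-0.257; I=-2.987, D=e−e_prev=-0.227; u=2·(-0.257)+3/2·(-2.987)+1/2·(-0.227)=-5.108; next y=2/5·(-1.743)+1/4·(-5.108)=-1.9742
n=5: y=-1.9742, sp=-2, e=sp−y=-0.0258; I=-3.0128, D=e−e_prev=0.2312; u=2·(-0.0258)+3/2·(-3.0128)+1/2·0.2312=-4.4552; next y=2/5·(-1.9742)+1/4·(-4.4552)=-1.90348
n=6: y=-1.90348, sp=-2, e=sp−y=-0.09652; I=-3.10932, D=e−e_prev=-0.07072; u=2·(-0.09652)+3/2·(-3.10932)+1/2·(-0.07072)=-4.89238; next y=2/5·(-1.90348)+1/4·(-4.89238)=-1.984487
n=7: y=-1.984487, sp=-2, e=sp−y=-0.015513; I=-3.124833, D=e−e_prev=0.081007; u=2·(-0.015513)+3/2·(-3.124833)+1/2·0.081007=-4.677772; next y=2/5·(-1.984487)+1/4·(-4.677772)≈-1.963238
n=8: y≈-1.963238, sp=-2, e=sp−y≈-0.036762; I≈-3.161595, D=e−e_prev≈-0.021249; u=2·(-0.036762)+3/2·(-3.161595)+1/2·(-0.021249)≈-4.826542; next y=2/5·(-1.963238)+1/4·(-4.826542)≈-1.991931
n=9: y≈-1.991931, sp=1, e=sp−y≈2.991931; I≈-0.169665, D=e−e_prev≈3.028693; u=2·2.991931+3/2·(-0.169665)+1/2·3.028693≈7.243711; next y=2/5·(-1.991931)+1/4·7.243711≈1.014155
n=10: y≈1.014155, sp=1, e=sp−y≈-0.014155; I≈-0.183820, D=e−e_prev≈-3.006086; u=2·(-0.014155)+3/2·(-0.183820)+1/2·(-3.006086)≈-1.807084; next y=2/5·1.014155+1/4·(-1.807084)≈-0.046109
n=11: y≈-0.046109, sp=1, e=sp−y≈1.046109; I≈0.862289, D=e−e_prev≈1.060264; u=2·1.046109+3/2·0.862289+1/2·1.060264≈3.915783; next y=2/5·(-0.046109)+1/4·3.915783≈0.960502
n=12: y≈0.960502, sp=1, e=sp−y≈0.039498; I≈0.901787, D=e−e_prev≈-1.006611; u=2·0.039498+3/2·0.901787+1/2·(-1.006611)≈0.928370; next y=2/5·0.960502+1/4·0.928370≈0.616293

0 -2 -8.000 0.000
1 -2 -2.000 -2.000
2 -2 -5.800 -1.300
3 -2 -3.820 -1.970
4 -2 -5.108 -1.743
5 -2 -4.455 -1.974
6 -2 -4.892 -1.903
7 -2 -4.678 -1.984
8 -2 -4.827 -1.963
9 1 7.244 -1.992
10 1 -1.807 1.014
11 1 3.916 -0.046
12 1 0.928 0.961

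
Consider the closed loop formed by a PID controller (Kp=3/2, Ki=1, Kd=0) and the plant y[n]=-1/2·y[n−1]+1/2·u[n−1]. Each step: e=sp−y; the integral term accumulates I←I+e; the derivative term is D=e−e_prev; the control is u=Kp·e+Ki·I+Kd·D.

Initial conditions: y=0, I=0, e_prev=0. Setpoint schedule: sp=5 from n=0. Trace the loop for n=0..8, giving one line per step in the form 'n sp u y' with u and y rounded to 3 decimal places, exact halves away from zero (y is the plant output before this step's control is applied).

(exact arithmetic carried between steps; '≈' marks a value shown rounded to 6 d.p. or computed from one; I and e_prev carry over from the previous line; the table rounds u and y to 3 d.p., halves away from zero)
n=0: y=0, sp=5, e=sp−y=5; I=5, D=e−e_prev=5; u=3/2·5+1·5+0·5=12.5; next y=-1/2·0+1/2·12.5=6.25
n=1: y=6.25, sp=5, e=sp−y=-1.25; I=3.75, D=e−e_prev=-6.25; u=3/2·(-1.25)+1·3.75+0·(-6.25)=1.875; next y=-1/2·6.25+1/2·1.875=-2.1875
n=2: y=-2.1875, sp=5, e=sp−y=7.1875; I=10.9375, D=e−e_prev=8.4375; u=3/2·7.1875+1·10.9375+0·8.4375=21.71875; next y=-1/2·(-2.1875)+1/2·21.71875=11.953125
n=3: y=11.953125, sp=5, e=sp−y=-6.953125; I=3.984375, D=e−e_prev=-14.140625; u=3/2·(-6.953125)+1·3.984375+0·(-14.140625)≈-6.445313; next y=-1/2·11.953125+1/2·(-6.445313)≈-9.199219
n=4: y≈-9.199219, sp=5, e=sp−y≈14.199219; I≈18.183594, D=e−e_prev≈21.152344; u=3/2·14.199219+1·18.183594+0·21.152344≈39.482422; next y=-1/2·(-9.199219)+1/2·39.482422≈24.340820
n=5: y≈24.340820, sp=5, e=sp−y≈-19.340820; I≈-1.157227, D=e−e_prev≈-33.540039; u=3/2·(-19.340820)+1·(-1.157227)+0·(-33.540039)≈-30.168457; next y=-1/2·24.340820+1/2·(-30.168457)≈-27.254639
n=6: y≈-27.254639, sp=5, e=sp−y≈32.254639; I≈31.097412, D=e−e_prev≈51.595459; u=3/2·32.254639+1·31.097412+0·51.595459≈79.479370; next y=-1/2·(-27.254639)+1/2·79.479370≈53.367004
n=7: y≈53.367004, sp=5, e=sp−y≈-48.367004; I≈-17.269592, D=e−e_prev≈-80.621643; u=3/2·(-48.367004)+1·(-17.269592)+0·(-80.621643)≈-89.820099; next y=-1/2·53.367004+1/2·(-89.820099)≈-71.593552
n=8: y≈-71.593552, sp=5, e=sp−y≈76.593552; I≈59.323959, D=e−e_prev≈124.960556; u=3/2·76.593552+1·59.323959+0·124.960556≈174.214287; next y=-1/2·(-71.593552)+1/2·174.214287≈122.903919

0 5 12.500 0.000
1 5 1.875 6.250
2 5 21.719 -2.188
3 5 -6.445 11.953
4 5 39.482 -9.199
5 5 -30.168 24.341
6 5 79.479 -27.255
7 5 -89.820 53.367
8 5 174.214 -71.594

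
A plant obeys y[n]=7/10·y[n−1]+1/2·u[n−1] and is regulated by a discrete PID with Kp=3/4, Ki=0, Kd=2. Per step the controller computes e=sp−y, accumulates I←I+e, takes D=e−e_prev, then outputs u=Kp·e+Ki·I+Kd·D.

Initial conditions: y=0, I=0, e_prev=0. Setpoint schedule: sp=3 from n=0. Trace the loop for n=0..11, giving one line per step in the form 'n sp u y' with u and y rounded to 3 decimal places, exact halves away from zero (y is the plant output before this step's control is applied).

0 3 8.250 0.000
1 3 -9.094 4.125
2 3 15.063 -1.659
3 3 -18.586 6.370
4 3 28.284 -4.834
5 3 -37.003 10.758
6 3 53.936 -10.971
7 3 -72.735 19.289
8 3 103.708 -22.866
9 3 -142.063 35.848
10 3 200.275 -45.938
11 3 -276.574 67.981

(exact arithmetic carried between steps; '≈' marks a value shown rounded to 6 d.p. or computed from one; I and e_prev carry over from the previous line; the table rounds u and y to 3 d.p., halves away from zero)
n=0: y=0, sp=3, e=sp−y=3; I=3, D=e−e_prev=3; u=3/4·3+0·3+2·3=8.25; next y=7/10·0+1/2·8.25=4.125
n=1: y=4.125, sp=3, e=sp−y=-1.125; I=1.875, D=e−e_prev=-4.125; u=3/4·(-1.125)+0·1.875+2·(-4.125)=-9.09375; next y=7/10·4.125+1/2·(-9.09375)=-1.659375
n=2: y=-1.659375, sp=3, e=sp−y=4.659375; I=6.534375, D=e−e_prev=5.784375; u=3/4·4.659375+0·6.534375+2·5.784375≈15.063281; next y=7/10·(-1.659375)+1/2·15.063281≈6.370078
n=3: y≈6.370078, sp=3, e=sp−y≈-3.370078; I≈3.164297, D=e−e_prev≈-8.029453; u=3/4·(-3.370078)+0·3.164297+2·(-8.029453)≈-18.586465; next y=7/10·6.370078+1/2·(-18.586465)≈-4.834178
n=4: y≈-4.834178, sp=3, e=sp−y≈7.834178; I≈10.998475, D=e−e_prev≈11.204256; u=3/4·7.834178+0·10.998475+2·11.204256≈28.284145; next y=7/10·(-4.834178)+1/2·28.284145≈10.758148
n=5: y≈10.758148, sp=3, e=sp−y≈-7.758148; I≈3.240327, D=e−e_prev≈-15.592326; u=3/4·(-7.758148)+0·3.240327+2·(-15.592326)≈-37.003263; next y=7/10·10.758148+1/2·(-37.003263)≈-10.970928
n=6: y≈-10.970928, sp=3, e=sp−y≈13.970928; I≈17.211254, D=e−e_prev≈21.729076; u=3/4·13.970928+0·17.211254+2·21.729076≈53.936347; next y=7/10·(-10.970928)+1/2·53.936347≈19.288524
n=7: y≈19.288524, sp=3, e=sp−y≈-16.288524; I≈0.922730, D=e−e_prev≈-30.259452; u=3/4·(-16.288524)+0·0.922730+2·(-30.259452)≈-72.735297; next y=7/10·19.288524+1/2·(-72.735297)≈-22.865682
n=8: y≈-22.865682, sp=3, e=sp−y≈25.865682; I≈26.788412, D=e−e_prev≈42.154206; u=3/4·25.865682+0·26.788412+2·42.154206≈103.707673; next y=7/10·(-22.865682)+1/2·103.707673≈35.847859
n=9: y≈35.847859, sp=3, e=sp−y≈-32.847859; I≈-6.059448, D=e−e_prev≈-58.713541; u=3/4·(-32.847859)+0·(-6.059448)+2·(-58.713541)≈-142.062976; next y=7/10·35.847859+1/2·(-142.062976)≈-45.937987
n=10: y≈-45.937987, sp=3, e=sp−y≈48.937987; I≈42.878539, D=e−e_prev≈81.785846; u=3/4·48.937987+0·42.878539+2·81.785846≈200.275182; next y=7/10·(-45.937987)+1/2·200.275182≈67.981000
n=11: y≈67.981000, sp=3, e=sp−y≈-64.981000; I≈-22.102462, D=e−e_prev≈-113.918987; u=3/4·(-64.981000)+0·(-22.102462)+2·(-113.918987)≈-276.573724; next y=7/10·67.981000+1/2·(-276.573724)≈-90.700162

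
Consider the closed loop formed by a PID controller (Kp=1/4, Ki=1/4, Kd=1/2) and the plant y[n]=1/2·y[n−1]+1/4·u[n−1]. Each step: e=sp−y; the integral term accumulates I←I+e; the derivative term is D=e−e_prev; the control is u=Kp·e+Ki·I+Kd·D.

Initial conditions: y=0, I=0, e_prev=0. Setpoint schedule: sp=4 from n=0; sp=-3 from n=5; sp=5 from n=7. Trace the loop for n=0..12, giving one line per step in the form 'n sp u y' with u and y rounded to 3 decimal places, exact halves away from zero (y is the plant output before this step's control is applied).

(exact arithmetic carried between steps; '≈' marks a value shown rounded to 6 d.p. or computed from one; I and e_prev carry over from the previous line; the table rounds u and y to 3 d.p., halves away from zero)
n=0: y=0, sp=4, e=sp−y=4; I=4, D=e−e_prev=4; u=1/4·4+1/4·4+1/2·4=4; next y=1/2·0+1/4·4=1
n=1: y=1, sp=4, e=sp−y=3; I=7, D=e−e_prev=-1; u=1/4·3+1/4·7+1/2·(-1)=2; next y=1/2·1+1/4·2=1
n=2: y=1, sp=4, e=sp−y=3; I=10, D=e−e_prev=0; u=1/4·3+1/4·10+1/2·0=3.25; next y=1/2·1+1/4·3.25=1.3125
n=3: y=1.3125, sp=4, e=sp−y=2.6875; I=12.6875, D=e−e_prev=-0.3125; u=1/4·2.6875+1/4·12.6875+1/2·(-0.3125)=3.6875; next y=1/2·1.3125+1/4·3.6875=1.578125
n=4: y=1.578125, sp=4, e=sp−y=2.421875; I=15.109375, D=e−e_prev=-0.265625; u=1/4·2.421875+1/4·15.109375+1/2·(-0.265625)=4.25; next y=1/2·1.578125+1/4·4.25≈1.851563
n=5: y≈1.851563, sp=-3, e=sp−y≈-4.851563; I≈10.257813, D=e−e_prev≈-7.273438; u=1/4·(-4.851563)+1/4·10.257813+1/2·(-7.273438)≈-2.285156; next y=1/2·1.851563+1/4·(-2.285156)≈0.354492
n=6: y≈0.354492, sp=-3, e=sp−y≈-3.354492; I≈6.903320, D=e−e_prev≈1.497070; u=1/4·(-3.354492)+1/4·6.903320+1/2·1.497070≈1.635742; next y=1/2·0.354492+1/4·1.635742≈0.586182
n=7: y≈0.586182, sp=5, e=sp−y≈4.413818; I≈11.317139, D=e−e_prev≈7.768311; u=1/4·4.413818+1/4·11.317139+1/2·7.768311≈7.816895; next y=1/2·0.586182+1/4·7.816895≈2.247314
n=8: y≈2.247314, sp=5, e=sp−y≈2.752686; I≈14.069824, D=e−e_prev≈-1.661133; u=1/4·2.752686+1/4·14.069824+1/2·(-1.661133)≈3.375061; next y=1/2·2.247314+1/4·3.375061≈1.967422
n=9: y≈1.967422, sp=5, e=sp−y≈3.032578; I≈17.102402, D=e−e_prev≈0.279892; u=1/4·3.032578+1/4·17.102402+1/2·0.279892≈5.173691; next y=1/2·1.967422+1/4·5.173691≈2.277134
n=10: y≈2.277134, sp=5, e=sp−y≈2.722866; I≈19.825268, D=e−e_prev≈-0.309711; u=1/4·2.722866+1/4·19.825268+1/2·(-0.309711)≈5.482178; next y=1/2·2.277134+1/4·5.482178≈2.509111
n=11: y≈2.509111, sp=5, e=sp−y≈2.490889; I≈22.316156, D=e−e_prev≈-0.231977; u=1/4·2.490889+1/4·22.316156+1/2·(-0.231977)≈6.085773; next y=1/2·2.509111+1/4·6.085773≈2.775999
n=12: y≈2.775999, sp=5, e=sp−y≈2.224001; I≈24.540158, D=e−e_prev≈-0.266887; u=1/4·2.224001+1/4·24.540158+1/2·(-0.266887)≈6.557596; next y=1/2·2.775999+1/4·6.557596≈3.027398

0 4 4.000 0.000
1 4 2.000 1.000
2 4 3.250 1.000
3 4 3.688 1.313
4 4 4.250 1.578
5 -3 -2.285 1.852
6 -3 1.636 0.354
7 5 7.817 0.586
8 5 3.375 2.247
9 5 5.174 1.967
10 5 5.482 2.277
11 5 6.086 2.509
12 5 6.558 2.776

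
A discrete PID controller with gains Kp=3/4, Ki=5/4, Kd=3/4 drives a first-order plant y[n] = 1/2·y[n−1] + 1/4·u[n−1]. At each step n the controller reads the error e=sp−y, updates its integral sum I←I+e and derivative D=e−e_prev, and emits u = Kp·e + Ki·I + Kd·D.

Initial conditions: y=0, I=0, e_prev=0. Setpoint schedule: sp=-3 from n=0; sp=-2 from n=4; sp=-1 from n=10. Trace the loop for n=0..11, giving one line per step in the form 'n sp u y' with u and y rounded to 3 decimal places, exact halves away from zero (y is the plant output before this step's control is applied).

(exact arithmetic carried between steps; '≈' marks a value shown rounded to 6 d.p. or computed from one; I and e_prev carry over from the previous line; the table rounds u and y to 3 d.p., halves away from zero)
n=0: y=0, sp=-3, e=sp−y=-3; I=-3, D=e−e_prev=-3; u=3/4·(-3)+5/4·(-3)+3/4·(-3)=-8.25; next y=1/2·0+1/4·(-8.25)=-2.0625
n=1: y=-2.0625, sp=-3, e=sp−y=-0.9375; I=-3.9375, D=e−e_prev=2.0625; u=3/4·(-0.9375)+5/4·(-3.9375)+3/4·2.0625=-4.078125; next y=1/2·(-2.0625)+1/4·(-4.078125)≈-2.050781
n=2: y≈-2.050781, sp=-3, e=sp−y≈-0.949219; I≈-4.886719, D=e−e_prev≈-0.011719; u=3/4·(-0.949219)+5/4·(-4.886719)+3/4·(-0.011719)≈-6.829102; next y=1/2·(-2.050781)+1/4·(-6.829102)≈-2.732666
n=3: y≈-2.732666, sp=-3, e=sp−y≈-0.267334; I≈-5.154053, D=e−e_prev≈0.681885; u=3/4·(-0.267334)+5/4·(-5.154053)+3/4·0.681885≈-6.131653; next y=1/2·(-2.732666)+1/4·(-6.131653)≈-2.899246
n=4: y≈-2.899246, sp=-2, e=sp−y≈0.899246; I≈-4.254807, D=e−e_prev≈1.166580; u=3/4·0.899246+5/4·(-4.254807)+3/4·1.166580≈-3.769138; next y=1/2·(-2.899246)+1/4·(-3.769138)≈-2.391908
n=5: y≈-2.391908, sp=-2, e=sp−y≈0.391908; I≈-3.862899, D=e−e_prev≈-0.507339; u=3/4·0.391908+5/4·(-3.862899)+3/4·(-0.507339)≈-4.915197; next y=1/2·(-2.391908)+1/4·(-4.915197)≈-2.424753
n=6: y≈-2.424753, sp=-2, e=sp−y≈0.424753; I≈-3.438146, D=e−e_prev≈0.032845; u=3/4·0.424753+5/4·(-3.438146)+3/4·0.032845≈-3.954484; next y=1/2·(-2.424753)+1/4·(-3.954484)≈-2.200997
n=7: y≈-2.200997, sp=-2, e=sp−y≈0.200997; I≈-3.237148, D=e−e_prev≈-0.223756; u=3/4·0.200997+5/4·(-3.237148)+3/4·(-0.223756)≈-4.063504; next y=1/2·(-2.200997)+1/4·(-4.063504)≈-2.116375
n=8: y≈-2.116375, sp=-2, e=sp−y≈0.116375; I≈-3.120774, D=e−e_prev≈-0.084623; u=3/4·0.116375+5/4·(-3.120774)+3/4·(-0.084623)≈-3.877153; next y=1/2·(-2.116375)+1/4·(-3.877153)≈-2.027476
n=9: y≈-2.027476, sp=-2, e=sp−y≈0.027476; I≈-3.093298, D=e−e_prev≈-0.088899; u=3/4·0.027476+5/4·(-3.093298)+3/4·(-0.088899)≈-3.912690; next y=1/2·(-2.027476)+1/4·(-3.912690)≈-1.991910
n=10: y≈-1.991910, sp=-1, e=sp−y≈0.991910; I≈-2.101388, D=e−e_prev≈0.964435; u=3/4·0.991910+5/4·(-2.101388)+3/4·0.964435≈-1.159476; next y=1/2·(-1.991910)+1/4·(-1.159476)≈-1.285824
n=11: y≈-1.285824, sp=-1, e=sp−y≈0.285824; I≈-1.815564, D=e−e_prev≈-0.706086; u=3/4·0.285824+5/4·(-1.815564)+3/4·(-0.706086)≈-2.584651; next y=1/2·(-1.285824)+1/4·(-2.584651)≈-1.289075

0 -3 -8.250 0.000
1 -3 -4.078 -2.063
2 -3 -6.829 -2.051
3 -3 -6.132 -2.733
4 -2 -3.769 -2.899
5 -2 -4.915 -2.392
6 -2 -3.954 -2.425
7 -2 -4.064 -2.201
8 -2 -3.877 -2.116
9 -2 -3.913 -2.027
10 -1 -1.159 -1.992
11 -1 -2.585 -1.286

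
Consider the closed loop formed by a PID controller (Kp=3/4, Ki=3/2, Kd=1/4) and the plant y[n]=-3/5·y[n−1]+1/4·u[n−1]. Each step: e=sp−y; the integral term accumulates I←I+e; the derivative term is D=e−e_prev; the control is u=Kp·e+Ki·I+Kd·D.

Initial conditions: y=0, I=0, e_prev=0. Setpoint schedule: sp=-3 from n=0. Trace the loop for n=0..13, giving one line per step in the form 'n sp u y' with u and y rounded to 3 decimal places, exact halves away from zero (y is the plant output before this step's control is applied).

(exact arithmetic carried between steps; '≈' marks a value shown rounded to 6 d.p. or computed from one; I and e_prev carry over from the previous line; the table rounds u and y to 3 d.p., halves away from zero)
n=0: y=0, sp=-3, e=sp−y=-3; I=-3, D=e−e_prev=-3; u=3/4·(-3)+3/2·(-3)+1/4·(-3)=-7.5; next y=-3/5·0+1/4·(-7.5)=-1.875
n=1: y=-1.875, sp=-3, e=sp−y=-1.125; I=-4.125, D=e−e_prev=1.875; u=3/4·(-1.125)+3/2·(-4.125)+1/4·1.875=-6.5625; next y=-3/5·(-1.875)+1/4·(-6.5625)=-0.515625
n=2: y=-0.515625, sp=-3, e=sp−y=-2.484375; I=-6.609375, D=e−e_prev=-1.359375; u=3/4·(-2.484375)+3/2·(-6.609375)+1/4·(-1.359375)≈-12.117188; next y=-3/5·(-0.515625)+1/4·(-12.117188)≈-2.719922
n=3: y≈-2.719922, sp=-3, e=sp−y≈-0.280078; I≈-6.889453, D=e−e_prev≈2.204297; u=3/4·(-0.280078)+3/2·(-6.889453)+1/4·2.204297≈-9.993164; next y=-3/5·(-2.719922)+1/4·(-9.993164)≈-0.866338
n=4: y≈-0.866338, sp=-3, e=sp−y≈-2.133662; I≈-9.023115, D=e−e_prev≈-1.853584; u=3/4·(-2.133662)+3/2·(-9.023115)+1/4·(-1.853584)≈-15.598315; next y=-3/5·(-0.866338)+1/4·(-15.598315)≈-3.379776
n=5: y≈-3.379776, sp=-3, e=sp−y≈0.379776; I≈-8.643339, D=e−e_prev≈2.513438; u=3/4·0.379776+3/2·(-8.643339)+1/4·2.513438≈-12.051817; next y=-3/5·(-3.379776)+1/4·(-12.051817)≈-0.985089
n=6: y≈-0.985089, sp=-3, e=sp−y≈-2.014911; I≈-10.658251, D=e−e_prev≈-2.394688; u=3/4·(-2.014911)+3/2·(-10.658251)+1/4·(-2.394688)≈-18.097231; next y=-3/5·(-0.985089)+1/4·(-18.097231)≈-3.933255
n=7: y≈-3.933255, sp=-3, e=sp−y≈0.933255; I≈-9.724996, D=e−e_prev≈2.948166; u=3/4·0.933255+3/2·(-9.724996)+1/4·2.948166≈-13.150511; next y=-3/5·(-3.933255)+1/4·(-13.150511)≈-0.927675
n=8: y≈-0.927675, sp=-3, e=sp−y≈-2.072325; I≈-11.797321, D=e−e_prev≈-3.005580; u=3/4·(-2.072325)+3/2·(-11.797321)+1/4·(-3.005580)≈-20.001620; next y=-3/5·(-0.927675)+1/4·(-20.001620)≈-4.443800
n=9: y≈-4.443800, sp=-3, e=sp−y≈1.443800; I≈-10.353521, D=e−e_prev≈3.516125; u=3/4·1.443800+3/2·(-10.353521)+1/4·3.516125≈-13.568400; next y=-3/5·(-4.443800)+1/4·(-13.568400)≈-0.725820
n=10: y≈-0.725820, sp=-3, e=sp−y≈-2.274180; I≈-12.627701, D=e−e_prev≈-3.717980; u=3/4·(-2.274180)+3/2·(-12.627701)+1/4·(-3.717980)≈-21.576681; next y=-3/5·(-0.725820)+1/4·(-21.576681)≈-4.958678
n=11: y≈-4.958678, sp=-3, e=sp−y≈1.958678; I≈-10.669023, D=e−e_prev≈4.232858; u=3/4·1.958678+3/2·(-10.669023)+1/4·4.232858≈-13.476311; next y=-3/5·(-4.958678)+1/4·(-13.476311)≈-0.393871
n=12: y≈-0.393871, sp=-3, e=sp−y≈-2.606129; I≈-13.275152, D=e−e_prev≈-4.564808; u=3/4·(-2.606129)+3/2·(-13.275152)+1/4·(-4.564808)≈-23.008527; next y=-3/5·(-0.393871)+1/4·(-23.008527)≈-5.515809
n=13: y≈-5.515809, sp=-3, e=sp−y≈2.515809; I≈-10.759343, D=e−e_prev≈5.121939; u=3/4·2.515809+3/2·(-10.759343)+1/4·5.121939≈-12.971672; next y=-3/5·(-5.515809)+1/4·(-12.971672)≈0.066567

0 -3 -7.500 0.000
1 -3 -6.563 -1.875
2 -3 -12.117 -0.516
3 -3 -9.993 -2.720
4 -3 -15.598 -0.866
5 -3 -12.052 -3.380
6 -3 -18.097 -0.985
7 -3 -13.151 -3.933
8 -3 -20.002 -0.928
9 -3 -13.568 -4.444
10 -3 -21.577 -0.726
11 -3 -13.476 -4.959
12 -3 -23.009 -0.394
13 -3 -12.972 -5.516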